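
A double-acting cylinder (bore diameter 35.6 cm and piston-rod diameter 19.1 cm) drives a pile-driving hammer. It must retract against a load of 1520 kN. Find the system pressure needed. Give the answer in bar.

Rod-side annular area A_ann = π/4 × (35.6² − 19.1²) = 708.9 cm^2
Retraction: pressure acts on the annular area.
P = F / A = 1520 kN / A

P ≈ 214 bar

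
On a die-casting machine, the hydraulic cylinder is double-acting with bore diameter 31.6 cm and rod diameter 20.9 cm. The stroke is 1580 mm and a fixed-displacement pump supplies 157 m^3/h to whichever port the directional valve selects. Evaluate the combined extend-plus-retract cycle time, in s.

t ≈ 4.44 s

Cap-side area A_cap = π/4 × (31.6 cm)² = 784.3 cm^2
Rod-side annular area A_ann = π/4 × (31.6² − 20.9²) = 441.2 cm^2
t_ext = A_cap·L/Q = 2.841 s
t_ret = A_ann·L/Q = 1.598 s
t_cycle = t_ext + t_ret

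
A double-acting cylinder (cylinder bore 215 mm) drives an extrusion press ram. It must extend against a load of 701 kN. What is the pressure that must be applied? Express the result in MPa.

Cap-side area A_cap = π/4 × (215 mm)² = 36310 mm^2
P = F / A = 701 kN / A

P ≈ 19.3 MPa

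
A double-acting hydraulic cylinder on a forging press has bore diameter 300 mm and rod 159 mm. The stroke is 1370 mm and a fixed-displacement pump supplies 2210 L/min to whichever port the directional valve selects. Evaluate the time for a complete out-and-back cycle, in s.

Cap-side area A_cap = π/4 × (300 mm)² = 70690 mm^2
Rod-side annular area A_ann = π/4 × (300² − 159²) = 50830 mm^2
t_ext = A_cap·L/Q = 2.629 s
t_ret = A_ann·L/Q = 1.891 s
t_cycle = t_ext + t_ret

t ≈ 4.52 s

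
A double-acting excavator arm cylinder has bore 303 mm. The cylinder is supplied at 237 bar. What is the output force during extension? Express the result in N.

Cap-side area A_cap = π/4 × (303 mm)² = 72110 mm^2
F = P × A_cap = 237 bar × A_cap

F ≈ 1.71e6 N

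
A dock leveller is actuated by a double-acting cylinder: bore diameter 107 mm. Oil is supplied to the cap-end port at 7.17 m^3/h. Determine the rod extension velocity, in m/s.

Cap-side area A_cap = π/4 × (107 mm)² = 8992 mm^2
v = Q / A

v ≈ 0.221 m/s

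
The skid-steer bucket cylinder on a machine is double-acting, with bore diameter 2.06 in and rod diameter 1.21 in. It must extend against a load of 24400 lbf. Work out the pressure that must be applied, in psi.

Cap-side area A_cap = π/4 × (2.06 in)² = 3.333 in^2
P = F / A = 24400 lbf / A

P ≈ 7320 psi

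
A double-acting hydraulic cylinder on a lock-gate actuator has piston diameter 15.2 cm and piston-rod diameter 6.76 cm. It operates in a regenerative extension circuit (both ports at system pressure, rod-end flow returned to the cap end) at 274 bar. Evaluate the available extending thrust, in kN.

F ≈ 98.3 kN

With equal pressure on both faces, forces on the annular region cancel; the net push is pressure × rod cross-section.
Rod cross-section A_rod = π/4 × (6.76 cm)² = 35.89 cm^2
F = P × A_rod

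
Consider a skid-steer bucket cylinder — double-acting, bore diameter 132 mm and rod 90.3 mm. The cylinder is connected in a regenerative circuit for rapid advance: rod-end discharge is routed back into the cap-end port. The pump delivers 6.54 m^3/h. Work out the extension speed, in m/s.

In regeneration the rod-end outflow joins the pump flow into the cap end, so the net volume the pump must supply per unit advance equals the rod cross-section area.
Rod cross-section A_rod = π/4 × (90.3 mm)² = 6404 mm^2
v = Q_pump / A_rod

v ≈ 0.284 m/s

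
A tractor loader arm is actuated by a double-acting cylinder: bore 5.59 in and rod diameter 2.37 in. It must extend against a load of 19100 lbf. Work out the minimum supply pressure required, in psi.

Cap-side area A_cap = π/4 × (5.59 in)² = 24.54 in^2
P = F / A = 19100 lbf / A

P ≈ 778 psi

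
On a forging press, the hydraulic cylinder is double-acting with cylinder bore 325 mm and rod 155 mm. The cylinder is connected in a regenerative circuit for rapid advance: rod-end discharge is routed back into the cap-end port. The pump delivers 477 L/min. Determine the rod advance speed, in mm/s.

In regeneration the rod-end outflow joins the pump flow into the cap end, so the net volume the pump must supply per unit advance equals the rod cross-section area.
Rod cross-section A_rod = π/4 × (155 mm)² = 18870 mm^2
v = Q_pump / A_rod

v ≈ 421 mm/s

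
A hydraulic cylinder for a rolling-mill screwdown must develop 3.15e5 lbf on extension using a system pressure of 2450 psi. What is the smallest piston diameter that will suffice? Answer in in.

Extension force acts on the full piston face: F = P × (π/4)D².
D = √(4F / (πP)) = √(4 × 3.15e5 lbf / (π × 2450 psi))

D ≈ 12.8 in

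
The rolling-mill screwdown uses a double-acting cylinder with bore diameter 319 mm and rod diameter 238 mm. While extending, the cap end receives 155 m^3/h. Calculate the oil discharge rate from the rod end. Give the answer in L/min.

Cap-side area A_cap = π/4 × (319 mm)² = 79920 mm^2
Rod-side annular area A_ann = π/4 × (319² − 238²) = 35430 mm^2
Piston speed v = Q_in/A_cap; rod-end outflow Q_out = v × A_ann = Q_in × A_ann/A_cap.

Q_out ≈ 1150 L/min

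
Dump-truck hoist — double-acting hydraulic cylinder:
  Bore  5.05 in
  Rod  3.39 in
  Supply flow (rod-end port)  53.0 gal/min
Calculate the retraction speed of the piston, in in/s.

v ≈ 18.5 in/s

Rod-side annular area A_ann = π/4 × (5.05² − 3.39²) = 11.00 in^2
Flow into the rod-end port fills the annular volume.
v = Q / A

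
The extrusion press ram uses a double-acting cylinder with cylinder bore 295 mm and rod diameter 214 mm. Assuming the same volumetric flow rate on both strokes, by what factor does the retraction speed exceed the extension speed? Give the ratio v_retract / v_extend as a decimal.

v_ret/v_ext ≈ 2.11

Cap-side area A_cap = π/4 × (295 mm)² = 68350 mm^2
Rod-side annular area A_ann = π/4 × (295² − 214²) = 32380 mm^2
For equal Q, v ∝ 1/A, so v_ret/v_ext = A_cap/A_ann.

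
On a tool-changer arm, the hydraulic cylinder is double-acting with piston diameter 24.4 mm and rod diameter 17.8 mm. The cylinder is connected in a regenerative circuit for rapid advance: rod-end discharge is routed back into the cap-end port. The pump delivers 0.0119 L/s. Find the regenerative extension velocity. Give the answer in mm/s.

v ≈ 47.8 mm/s

In regeneration the rod-end outflow joins the pump flow into the cap end, so the net volume the pump must supply per unit advance equals the rod cross-section area.
Rod cross-section A_rod = π/4 × (17.8 mm)² = 248.8 mm^2
v = Q_pump / A_rod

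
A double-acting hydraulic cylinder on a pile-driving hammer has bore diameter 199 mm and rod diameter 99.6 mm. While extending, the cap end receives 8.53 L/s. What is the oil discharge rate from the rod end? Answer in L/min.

Q_out ≈ 384 L/min

Cap-side area A_cap = π/4 × (199 mm)² = 31100 mm^2
Rod-side annular area A_ann = π/4 × (199² − 99.6²) = 23310 mm^2
Piston speed v = Q_in/A_cap; rod-end outflow Q_out = v × A_ann = Q_in × A_ann/A_cap.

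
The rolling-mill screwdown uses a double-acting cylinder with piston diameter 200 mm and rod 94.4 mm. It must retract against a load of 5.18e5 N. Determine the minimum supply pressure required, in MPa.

P ≈ 21.2 MPa

Rod-side annular area A_ann = π/4 × (200² − 94.4²) = 24420 mm^2
Retraction: pressure acts on the annular area.
P = F / A = 5.18e5 N / A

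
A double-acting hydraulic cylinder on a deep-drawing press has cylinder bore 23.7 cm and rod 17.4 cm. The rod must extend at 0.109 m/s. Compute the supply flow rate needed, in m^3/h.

Q ≈ 17.3 m^3/h

Cap-side area A_cap = π/4 × (23.7 cm)² = 441.2 cm^2
Q = A × v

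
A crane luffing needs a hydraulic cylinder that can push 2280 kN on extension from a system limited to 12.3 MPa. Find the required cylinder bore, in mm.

Extension force acts on the full piston face: F = P × (π/4)D².
D = √(4F / (πP)) = √(4 × 2280 kN / (π × 12.3 MPa))

D ≈ 486 mm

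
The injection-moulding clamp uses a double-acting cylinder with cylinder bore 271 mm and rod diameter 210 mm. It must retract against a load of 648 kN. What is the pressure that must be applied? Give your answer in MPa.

P ≈ 28.1 MPa

Rod-side annular area A_ann = π/4 × (271² − 210²) = 23040 mm^2
Retraction: pressure acts on the annular area.
P = F / A = 648 kN / A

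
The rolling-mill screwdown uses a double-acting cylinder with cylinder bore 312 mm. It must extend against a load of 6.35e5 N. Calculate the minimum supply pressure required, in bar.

Cap-side area A_cap = π/4 × (312 mm)² = 76450 mm^2
P = F / A = 6.35e5 N / A

P ≈ 83.1 bar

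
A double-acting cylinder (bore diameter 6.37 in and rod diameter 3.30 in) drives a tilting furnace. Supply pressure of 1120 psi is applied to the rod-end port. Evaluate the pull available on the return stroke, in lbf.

F ≈ 26100 lbf

Rod-side annular area A_ann = π/4 × (6.37² − 3.30²) = 23.32 in^2
On retraction the pressure acts on the annular area (bore minus rod).
F = P × A_ann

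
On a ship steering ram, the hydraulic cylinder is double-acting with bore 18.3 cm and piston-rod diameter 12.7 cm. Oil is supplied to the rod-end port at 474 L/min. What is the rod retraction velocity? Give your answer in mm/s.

v ≈ 579 mm/s

Rod-side annular area A_ann = π/4 × (18.3² − 12.7²) = 136.3 cm^2
Flow into the rod-end port fills the annular volume.
v = Q / A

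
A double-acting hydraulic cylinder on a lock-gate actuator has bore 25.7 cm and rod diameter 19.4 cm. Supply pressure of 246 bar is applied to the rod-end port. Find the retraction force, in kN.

Rod-side annular area A_ann = π/4 × (25.7² − 19.4²) = 223.2 cm^2
On retraction the pressure acts on the annular area (bore minus rod).
F = P × A_ann

F ≈ 549 kN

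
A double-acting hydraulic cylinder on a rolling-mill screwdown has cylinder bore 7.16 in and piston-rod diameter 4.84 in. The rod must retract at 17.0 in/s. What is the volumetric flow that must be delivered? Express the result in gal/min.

Q ≈ 96.5 gal/min

Rod-side annular area A_ann = π/4 × (7.16² − 4.84²) = 21.87 in^2
Q = A × v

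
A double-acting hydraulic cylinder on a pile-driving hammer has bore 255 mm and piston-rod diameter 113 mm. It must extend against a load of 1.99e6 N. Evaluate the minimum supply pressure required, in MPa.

Cap-side area A_cap = π/4 × (255 mm)² = 51070 mm^2
P = F / A = 1.99e6 N / A

P ≈ 39.0 MPa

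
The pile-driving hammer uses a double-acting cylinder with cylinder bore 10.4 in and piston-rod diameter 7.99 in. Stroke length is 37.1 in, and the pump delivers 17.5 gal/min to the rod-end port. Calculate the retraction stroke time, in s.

Rod-side annular area A_ann = π/4 × (10.4² − 7.99²) = 34.81 in^2
Swept volume V = A × L; t = V / Q = A·L / Q

t ≈ 19.2 s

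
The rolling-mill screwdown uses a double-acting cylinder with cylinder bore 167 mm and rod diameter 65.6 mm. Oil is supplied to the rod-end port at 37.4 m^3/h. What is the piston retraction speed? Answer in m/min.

Rod-side annular area A_ann = π/4 × (167² − 65.6²) = 18520 mm^2
Flow into the rod-end port fills the annular volume.
v = Q / A

v ≈ 33.6 m/min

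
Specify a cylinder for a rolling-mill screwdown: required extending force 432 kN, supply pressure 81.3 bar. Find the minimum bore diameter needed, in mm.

Extension force acts on the full piston face: F = P × (π/4)D².
D = √(4F / (πP)) = √(4 × 432 kN / (π × 81.3 bar))

D ≈ 260 mm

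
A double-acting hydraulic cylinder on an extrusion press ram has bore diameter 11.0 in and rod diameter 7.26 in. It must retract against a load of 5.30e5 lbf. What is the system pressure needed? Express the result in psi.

Rod-side annular area A_ann = π/4 × (11.0² − 7.26²) = 53.64 in^2
Retraction: pressure acts on the annular area.
P = F / A = 5.30e5 lbf / A

P ≈ 9880 psi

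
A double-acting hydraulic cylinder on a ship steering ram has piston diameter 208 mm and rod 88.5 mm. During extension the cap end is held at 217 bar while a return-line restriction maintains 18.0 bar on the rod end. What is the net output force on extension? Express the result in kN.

F ≈ 687 kN

Cap-side area A_cap = π/4 × (208 mm)² = 33980 mm^2
Rod-side annular area A_ann = π/4 × (208² − 88.5²) = 27830 mm^2
Net thrust = P_cap·A_cap − P_rod·A_ann = 737.4 kN − 50.09 kN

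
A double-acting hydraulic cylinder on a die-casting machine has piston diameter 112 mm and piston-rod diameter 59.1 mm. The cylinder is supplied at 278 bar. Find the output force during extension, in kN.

Cap-side area A_cap = π/4 × (112 mm)² = 9852 mm^2
F = P × A_cap = 278 bar × A_cap

F ≈ 274 kN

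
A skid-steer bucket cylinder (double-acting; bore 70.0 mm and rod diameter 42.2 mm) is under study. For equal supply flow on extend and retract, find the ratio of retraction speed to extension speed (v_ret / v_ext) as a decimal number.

v_ret/v_ext ≈ 1.57

Cap-side area A_cap = π/4 × (70.0 mm)² = 3848 mm^2
Rod-side annular area A_ann = π/4 × (70.0² − 42.2²) = 2450 mm^2
For equal Q, v ∝ 1/A, so v_ret/v_ext = A_cap/A_ann.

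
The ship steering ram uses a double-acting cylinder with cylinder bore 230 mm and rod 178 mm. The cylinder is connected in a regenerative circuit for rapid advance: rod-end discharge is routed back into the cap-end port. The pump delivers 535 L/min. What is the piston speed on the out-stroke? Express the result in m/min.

v ≈ 21.5 m/min

In regeneration the rod-end outflow joins the pump flow into the cap end, so the net volume the pump must supply per unit advance equals the rod cross-section area.
Rod cross-section A_rod = π/4 × (178 mm)² = 24880 mm^2
v = Q_pump / A_rod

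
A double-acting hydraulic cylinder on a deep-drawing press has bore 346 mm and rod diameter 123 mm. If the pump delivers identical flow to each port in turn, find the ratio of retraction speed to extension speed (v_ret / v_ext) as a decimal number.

v_ret/v_ext ≈ 1.14

Cap-side area A_cap = π/4 × (346 mm)² = 94020 mm^2
Rod-side annular area A_ann = π/4 × (346² − 123²) = 82140 mm^2
For equal Q, v ∝ 1/A, so v_ret/v_ext = A_cap/A_ann.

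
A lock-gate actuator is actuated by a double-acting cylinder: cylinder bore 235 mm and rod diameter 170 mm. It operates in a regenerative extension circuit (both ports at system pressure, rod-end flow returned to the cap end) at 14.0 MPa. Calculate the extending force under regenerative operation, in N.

F ≈ 3.18e5 N

With equal pressure on both faces, forces on the annular region cancel; the net push is pressure × rod cross-section.
Rod cross-section A_rod = π/4 × (170 mm)² = 22700 mm^2
F = P × A_rod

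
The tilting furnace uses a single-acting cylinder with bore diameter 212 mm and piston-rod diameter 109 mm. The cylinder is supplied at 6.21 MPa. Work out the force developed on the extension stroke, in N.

F ≈ 2.19e5 N

Cap-side area A_cap = π/4 × (212 mm)² = 35300 mm^2
F = P × A_cap = 6.21 MPa × A_cap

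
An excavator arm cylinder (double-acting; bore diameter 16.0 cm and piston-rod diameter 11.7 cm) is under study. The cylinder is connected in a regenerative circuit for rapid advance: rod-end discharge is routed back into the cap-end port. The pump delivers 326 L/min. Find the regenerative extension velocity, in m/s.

In regeneration the rod-end outflow joins the pump flow into the cap end, so the net volume the pump must supply per unit advance equals the rod cross-section area.
Rod cross-section A_rod = π/4 × (11.7 cm)² = 107.5 cm^2
v = Q_pump / A_rod

v ≈ 0.505 m/s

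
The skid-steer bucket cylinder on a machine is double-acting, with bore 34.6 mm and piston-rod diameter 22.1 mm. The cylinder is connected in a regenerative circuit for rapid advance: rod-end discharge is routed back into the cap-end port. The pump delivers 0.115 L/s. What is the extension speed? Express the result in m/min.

In regeneration the rod-end outflow joins the pump flow into the cap end, so the net volume the pump must supply per unit advance equals the rod cross-section area.
Rod cross-section A_rod = π/4 × (22.1 mm)² = 383.6 mm^2
v = Q_pump / A_rod

v ≈ 18.0 m/min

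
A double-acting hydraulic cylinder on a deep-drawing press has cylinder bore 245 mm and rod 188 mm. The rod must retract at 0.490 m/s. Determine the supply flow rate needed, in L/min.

Rod-side annular area A_ann = π/4 × (245² − 188²) = 19380 mm^2
Q = A × v

Q ≈ 570 L/min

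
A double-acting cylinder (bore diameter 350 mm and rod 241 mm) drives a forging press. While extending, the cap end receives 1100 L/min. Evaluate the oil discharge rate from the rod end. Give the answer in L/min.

Q_out ≈ 578 L/min

Cap-side area A_cap = π/4 × (350 mm)² = 96210 mm^2
Rod-side annular area A_ann = π/4 × (350² − 241²) = 50590 mm^2
Piston speed v = Q_in/A_cap; rod-end outflow Q_out = v × A_ann = Q_in × A_ann/A_cap.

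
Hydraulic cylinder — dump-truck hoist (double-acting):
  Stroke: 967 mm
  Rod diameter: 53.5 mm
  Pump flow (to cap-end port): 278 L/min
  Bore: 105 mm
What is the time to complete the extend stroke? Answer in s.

t ≈ 1.81 s

Cap-side area A_cap = π/4 × (105 mm)² = 8659 mm^2
Swept volume V = A × L; t = V / Q = A·L / Q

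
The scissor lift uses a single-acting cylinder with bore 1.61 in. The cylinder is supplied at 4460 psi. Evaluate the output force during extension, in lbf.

Cap-side area A_cap = π/4 × (1.61 in)² = 2.036 in^2
F = P × A_cap = 4460 psi × A_cap

F ≈ 9080 lbf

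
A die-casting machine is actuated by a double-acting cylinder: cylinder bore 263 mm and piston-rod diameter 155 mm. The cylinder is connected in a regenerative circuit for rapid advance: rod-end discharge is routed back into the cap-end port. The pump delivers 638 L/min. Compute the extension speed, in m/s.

In regeneration the rod-end outflow joins the pump flow into the cap end, so the net volume the pump must supply per unit advance equals the rod cross-section area.
Rod cross-section A_rod = π/4 × (155 mm)² = 18870 mm^2
v = Q_pump / A_rod

v ≈ 0.564 m/s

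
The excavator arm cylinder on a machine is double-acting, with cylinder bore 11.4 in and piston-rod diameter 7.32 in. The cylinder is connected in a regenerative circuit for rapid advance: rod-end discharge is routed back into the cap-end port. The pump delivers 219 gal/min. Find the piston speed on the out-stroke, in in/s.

v ≈ 20.0 in/s

In regeneration the rod-end outflow joins the pump flow into the cap end, so the net volume the pump must supply per unit advance equals the rod cross-section area.
Rod cross-section A_rod = π/4 × (7.32 in)² = 42.08 in^2
v = Q_pump / A_rod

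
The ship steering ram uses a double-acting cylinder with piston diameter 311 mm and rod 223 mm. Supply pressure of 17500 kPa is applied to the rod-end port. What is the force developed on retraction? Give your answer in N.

F ≈ 6.46e5 N

Rod-side annular area A_ann = π/4 × (311² − 223²) = 36910 mm^2
On retraction the pressure acts on the annular area (bore minus rod).
F = P × A_ann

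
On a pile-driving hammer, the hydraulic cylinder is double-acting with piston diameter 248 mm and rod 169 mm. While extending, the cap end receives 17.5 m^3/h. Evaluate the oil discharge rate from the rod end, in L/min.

Q_out ≈ 156 L/min

Cap-side area A_cap = π/4 × (248 mm)² = 48310 mm^2
Rod-side annular area A_ann = π/4 × (248² − 169²) = 25870 mm^2
Piston speed v = Q_in/A_cap; rod-end outflow Q_out = v × A_ann = Q_in × A_ann/A_cap.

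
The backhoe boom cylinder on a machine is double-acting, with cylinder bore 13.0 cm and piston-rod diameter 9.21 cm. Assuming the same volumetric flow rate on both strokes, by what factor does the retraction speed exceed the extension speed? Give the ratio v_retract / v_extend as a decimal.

v_ret/v_ext ≈ 2.01

Cap-side area A_cap = π/4 × (13.0 cm)² = 132.7 cm^2
Rod-side annular area A_ann = π/4 × (13.0² − 9.21²) = 66.11 cm^2
For equal Q, v ∝ 1/A, so v_ret/v_ext = A_cap/A_ann.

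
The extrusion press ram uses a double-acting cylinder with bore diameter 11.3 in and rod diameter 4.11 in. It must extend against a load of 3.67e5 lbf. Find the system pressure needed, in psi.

Cap-side area A_cap = π/4 × (11.3 in)² = 100.3 in^2
P = F / A = 3.67e5 lbf / A

P ≈ 3660 psi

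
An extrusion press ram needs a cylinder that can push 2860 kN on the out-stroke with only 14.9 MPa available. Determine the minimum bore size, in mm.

D ≈ 494 mm

Extension force acts on the full piston face: F = P × (π/4)D².
D = √(4F / (πP)) = √(4 × 2860 kN / (π × 14.9 MPa))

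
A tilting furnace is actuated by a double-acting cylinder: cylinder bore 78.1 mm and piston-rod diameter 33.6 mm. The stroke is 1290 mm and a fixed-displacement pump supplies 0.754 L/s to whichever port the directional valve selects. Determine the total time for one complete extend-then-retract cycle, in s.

t ≈ 14.9 s

Cap-side area A_cap = π/4 × (78.1 mm)² = 4791 mm^2
Rod-side annular area A_ann = π/4 × (78.1² − 33.6²) = 3904 mm^2
t_ext = A_cap·L/Q = 8.196 s
t_ret = A_ann·L/Q = 6.679 s
t_cycle = t_ext + t_ret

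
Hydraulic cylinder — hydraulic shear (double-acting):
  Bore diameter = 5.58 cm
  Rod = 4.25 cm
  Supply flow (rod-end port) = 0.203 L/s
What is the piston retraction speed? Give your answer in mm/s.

v ≈ 198 mm/s

Rod-side annular area A_ann = π/4 × (5.58² − 4.25²) = 10.27 cm^2
Flow into the rod-end port fills the annular volume.
v = Q / A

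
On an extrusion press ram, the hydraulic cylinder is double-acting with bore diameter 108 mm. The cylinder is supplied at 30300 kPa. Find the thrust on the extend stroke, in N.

Cap-side area A_cap = π/4 × (108 mm)² = 9161 mm^2
F = P × A_cap = 30300 kPa × A_cap

F ≈ 2.78e5 N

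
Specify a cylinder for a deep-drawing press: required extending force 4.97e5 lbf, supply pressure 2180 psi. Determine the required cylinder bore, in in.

D ≈ 17.0 in

Extension force acts on the full piston face: F = P × (π/4)D².
D = √(4F / (πP)) = √(4 × 4.97e5 lbf / (π × 2180 psi))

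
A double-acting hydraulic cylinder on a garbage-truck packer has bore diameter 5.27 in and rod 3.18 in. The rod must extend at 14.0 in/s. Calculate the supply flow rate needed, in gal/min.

Q ≈ 79.3 gal/min

Cap-side area A_cap = π/4 × (5.27 in)² = 21.81 in^2
Q = A × v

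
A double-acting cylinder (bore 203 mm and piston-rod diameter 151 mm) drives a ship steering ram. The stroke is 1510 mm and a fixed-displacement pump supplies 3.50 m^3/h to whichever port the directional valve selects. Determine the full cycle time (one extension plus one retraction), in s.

Cap-side area A_cap = π/4 × (203 mm)² = 32370 mm^2
Rod-side annular area A_ann = π/4 × (203² − 151²) = 14460 mm^2
t_ext = A_cap·L/Q = 50.27 s
t_ret = A_ann·L/Q = 22.45 s
t_cycle = t_ext + t_ret

t ≈ 72.7 s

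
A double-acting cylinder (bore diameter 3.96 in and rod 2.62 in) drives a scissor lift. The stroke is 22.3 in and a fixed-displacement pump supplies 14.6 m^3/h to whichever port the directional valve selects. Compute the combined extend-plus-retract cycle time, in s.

Cap-side area A_cap = π/4 × (3.96 in)² = 12.32 in^2
Rod-side annular area A_ann = π/4 × (3.96² − 2.62²) = 6.925 in^2
t_ext = A_cap·L/Q = 1.110 s
t_ret = A_ann·L/Q = 0.6240 s
t_cycle = t_ext + t_ret

t ≈ 1.73 s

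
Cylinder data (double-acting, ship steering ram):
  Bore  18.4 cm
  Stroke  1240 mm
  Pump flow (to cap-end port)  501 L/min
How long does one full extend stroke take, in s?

Cap-side area A_cap = π/4 × (18.4 cm)² = 265.9 cm^2
Swept volume V = A × L; t = V / Q = A·L / Q

t ≈ 3.95 s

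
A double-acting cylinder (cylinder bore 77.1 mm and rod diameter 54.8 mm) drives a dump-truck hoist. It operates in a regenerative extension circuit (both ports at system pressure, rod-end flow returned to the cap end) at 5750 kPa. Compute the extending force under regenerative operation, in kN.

With equal pressure on both faces, forces on the annular region cancel; the net push is pressure × rod cross-section.
Rod cross-section A_rod = π/4 × (54.8 mm)² = 2359 mm^2
F = P × A_rod

F ≈ 13.6 kN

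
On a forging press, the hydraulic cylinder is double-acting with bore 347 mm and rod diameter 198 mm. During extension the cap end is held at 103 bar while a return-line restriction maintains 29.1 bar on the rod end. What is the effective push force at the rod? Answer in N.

F ≈ 7.88e5 N

Cap-side area A_cap = π/4 × (347 mm)² = 94570 mm^2
Rod-side annular area A_ann = π/4 × (347² − 198²) = 63780 mm^2
Net thrust = P_cap·A_cap − P_rod·A_ann = 9.741e5 N − 1.856e5 N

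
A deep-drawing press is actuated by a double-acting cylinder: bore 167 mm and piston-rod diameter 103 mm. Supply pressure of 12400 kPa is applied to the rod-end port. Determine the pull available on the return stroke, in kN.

F ≈ 168 kN

Rod-side annular area A_ann = π/4 × (167² − 103²) = 13570 mm^2
On retraction the pressure acts on the annular area (bore minus rod).
F = P × A_ann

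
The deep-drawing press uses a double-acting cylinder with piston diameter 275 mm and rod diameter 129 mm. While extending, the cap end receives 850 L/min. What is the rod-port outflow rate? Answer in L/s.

Cap-side area A_cap = π/4 × (275 mm)² = 59400 mm^2
Rod-side annular area A_ann = π/4 × (275² − 129²) = 46330 mm^2
Piston speed v = Q_in/A_cap; rod-end outflow Q_out = v × A_ann = Q_in × A_ann/A_cap.

Q_out ≈ 11.0 L/s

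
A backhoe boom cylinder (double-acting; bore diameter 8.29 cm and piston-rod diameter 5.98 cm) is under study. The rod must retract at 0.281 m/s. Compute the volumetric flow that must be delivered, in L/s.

Q ≈ 0.727 L/s

Rod-side annular area A_ann = π/4 × (8.29² − 5.98²) = 25.89 cm^2
Q = A × v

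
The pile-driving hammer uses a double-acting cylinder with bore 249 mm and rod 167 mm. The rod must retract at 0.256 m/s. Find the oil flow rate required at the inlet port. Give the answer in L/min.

Rod-side annular area A_ann = π/4 × (249² − 167²) = 26790 mm^2
Q = A × v

Q ≈ 412 L/min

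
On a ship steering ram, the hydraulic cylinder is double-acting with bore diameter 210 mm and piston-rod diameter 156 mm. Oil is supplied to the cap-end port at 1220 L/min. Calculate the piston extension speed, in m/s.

v ≈ 0.587 m/s

Cap-side area A_cap = π/4 × (210 mm)² = 34640 mm^2
v = Q / A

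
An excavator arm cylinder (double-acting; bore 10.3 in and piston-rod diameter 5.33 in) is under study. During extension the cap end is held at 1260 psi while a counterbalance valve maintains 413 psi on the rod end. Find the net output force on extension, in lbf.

Cap-side area A_cap = π/4 × (10.3 in)² = 83.32 in^2
Rod-side annular area A_ann = π/4 × (10.3² − 5.33²) = 61.01 in^2
Net thrust = P_cap·A_cap − P_rod·A_ann = 1.050e5 lbf − 25200 lbf

F ≈ 79800 lbf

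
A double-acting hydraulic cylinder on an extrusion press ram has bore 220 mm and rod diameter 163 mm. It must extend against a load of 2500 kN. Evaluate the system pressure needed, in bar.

Cap-side area A_cap = π/4 × (220 mm)² = 38010 mm^2
P = F / A = 2500 kN / A

P ≈ 658 bar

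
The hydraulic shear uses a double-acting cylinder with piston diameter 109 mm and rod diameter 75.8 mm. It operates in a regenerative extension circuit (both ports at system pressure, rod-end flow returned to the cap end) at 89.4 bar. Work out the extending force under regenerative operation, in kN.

With equal pressure on both faces, forces on the annular region cancel; the net push is pressure × rod cross-section.
Rod cross-section A_rod = π/4 × (75.8 mm)² = 4513 mm^2
F = P × A_rod

F ≈ 40.3 kN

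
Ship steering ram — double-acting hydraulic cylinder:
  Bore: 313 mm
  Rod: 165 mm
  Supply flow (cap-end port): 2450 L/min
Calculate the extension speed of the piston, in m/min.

v ≈ 31.8 m/min

Cap-side area A_cap = π/4 × (313 mm)² = 76940 mm^2
v = Q / A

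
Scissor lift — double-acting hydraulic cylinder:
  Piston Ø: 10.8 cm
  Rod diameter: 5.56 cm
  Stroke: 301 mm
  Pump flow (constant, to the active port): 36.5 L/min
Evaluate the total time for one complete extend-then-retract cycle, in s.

Cap-side area A_cap = π/4 × (10.8 cm)² = 91.61 cm^2
Rod-side annular area A_ann = π/4 × (10.8² − 5.56²) = 67.33 cm^2
t_ext = A_cap·L/Q = 4.533 s
t_ret = A_ann·L/Q = 3.331 s
t_cycle = t_ext + t_ret

t ≈ 7.86 s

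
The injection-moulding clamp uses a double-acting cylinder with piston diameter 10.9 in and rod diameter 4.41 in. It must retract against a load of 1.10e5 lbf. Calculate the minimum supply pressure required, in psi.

Rod-side annular area A_ann = π/4 × (10.9² − 4.41²) = 78.04 in^2
Retraction: pressure acts on the annular area.
P = F / A = 1.10e5 lbf / A

P ≈ 1410 psi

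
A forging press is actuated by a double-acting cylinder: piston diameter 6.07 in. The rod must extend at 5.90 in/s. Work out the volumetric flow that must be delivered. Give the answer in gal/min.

Cap-side area A_cap = π/4 × (6.07 in)² = 28.94 in^2
Q = A × v

Q ≈ 44.3 gal/min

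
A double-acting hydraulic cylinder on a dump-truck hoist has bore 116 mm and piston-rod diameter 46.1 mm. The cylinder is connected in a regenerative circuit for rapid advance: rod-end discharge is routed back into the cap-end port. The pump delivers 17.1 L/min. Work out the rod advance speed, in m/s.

In regeneration the rod-end outflow joins the pump flow into the cap end, so the net volume the pump must supply per unit advance equals the rod cross-section area.
Rod cross-section A_rod = π/4 × (46.1 mm)² = 1669 mm^2
v = Q_pump / A_rod

v ≈ 0.171 m/s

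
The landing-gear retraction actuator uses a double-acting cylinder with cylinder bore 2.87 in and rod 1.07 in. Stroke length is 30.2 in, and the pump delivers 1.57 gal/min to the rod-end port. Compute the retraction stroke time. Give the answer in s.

Rod-side annular area A_ann = π/4 × (2.87² − 1.07²) = 5.570 in^2
Swept volume V = A × L; t = V / Q = A·L / Q

t ≈ 27.8 s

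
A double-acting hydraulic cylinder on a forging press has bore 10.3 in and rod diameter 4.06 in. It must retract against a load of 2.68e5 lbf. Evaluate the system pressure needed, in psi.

Rod-side annular area A_ann = π/4 × (10.3² − 4.06²) = 70.38 in^2
Retraction: pressure acts on the annular area.
P = F / A = 2.68e5 lbf / A

P ≈ 3810 psi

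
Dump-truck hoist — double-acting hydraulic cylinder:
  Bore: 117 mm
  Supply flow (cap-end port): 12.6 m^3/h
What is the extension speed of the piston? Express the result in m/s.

Cap-side area A_cap = π/4 × (117 mm)² = 10750 mm^2
v = Q / A

v ≈ 0.326 m/s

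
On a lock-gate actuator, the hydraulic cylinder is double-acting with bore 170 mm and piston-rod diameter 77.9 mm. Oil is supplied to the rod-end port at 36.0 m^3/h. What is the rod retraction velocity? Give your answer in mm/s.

v ≈ 558 mm/s

Rod-side annular area A_ann = π/4 × (170² − 77.9²) = 17930 mm^2
Flow into the rod-end port fills the annular volume.
v = Q / A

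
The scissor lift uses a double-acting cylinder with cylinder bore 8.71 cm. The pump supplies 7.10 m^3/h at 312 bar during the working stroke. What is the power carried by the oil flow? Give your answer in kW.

W ≈ 61.5 kW

Hydraulic power = P × Q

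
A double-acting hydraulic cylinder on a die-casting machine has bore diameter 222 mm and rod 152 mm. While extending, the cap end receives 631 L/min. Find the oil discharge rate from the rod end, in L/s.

Cap-side area A_cap = π/4 × (222 mm)² = 38710 mm^2
Rod-side annular area A_ann = π/4 × (222² − 152²) = 20560 mm^2
Piston speed v = Q_in/A_cap; rod-end outflow Q_out = v × A_ann = Q_in × A_ann/A_cap.

Q_out ≈ 5.59 L/s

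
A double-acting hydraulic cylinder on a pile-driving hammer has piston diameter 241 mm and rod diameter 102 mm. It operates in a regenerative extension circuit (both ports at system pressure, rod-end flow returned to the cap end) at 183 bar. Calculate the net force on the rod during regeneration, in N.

With equal pressure on both faces, forces on the annular region cancel; the net push is pressure × rod cross-section.
Rod cross-section A_rod = π/4 × (102 mm)² = 8171 mm^2
F = P × A_rod

F ≈ 1.50e5 N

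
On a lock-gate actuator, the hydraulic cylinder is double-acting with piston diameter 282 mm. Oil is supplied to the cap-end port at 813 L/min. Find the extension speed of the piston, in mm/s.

Cap-side area A_cap = π/4 × (282 mm)² = 62460 mm^2
v = Q / A

v ≈ 217 mm/s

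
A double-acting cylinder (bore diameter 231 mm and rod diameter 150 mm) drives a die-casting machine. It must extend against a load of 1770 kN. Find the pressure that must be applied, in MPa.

P ≈ 42.2 MPa

Cap-side area A_cap = π/4 × (231 mm)² = 41910 mm^2
P = F / A = 1770 kN / A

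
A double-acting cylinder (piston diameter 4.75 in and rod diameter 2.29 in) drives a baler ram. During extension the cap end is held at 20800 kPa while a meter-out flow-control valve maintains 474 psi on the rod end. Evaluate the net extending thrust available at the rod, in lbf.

Cap-side area A_cap = π/4 × (4.75 in)² = 17.72 in^2
Rod-side annular area A_ann = π/4 × (4.75² − 2.29²) = 13.60 in^2
Net thrust = P_cap·A_cap − P_rod·A_ann = 53460 lbf − 6447 lbf

F ≈ 47000 lbf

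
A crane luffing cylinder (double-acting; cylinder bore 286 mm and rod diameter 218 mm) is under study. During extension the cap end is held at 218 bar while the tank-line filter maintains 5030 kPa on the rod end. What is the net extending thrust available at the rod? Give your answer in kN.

Cap-side area A_cap = π/4 × (286 mm)² = 64240 mm^2
Rod-side annular area A_ann = π/4 × (286² − 218²) = 26920 mm^2
Net thrust = P_cap·A_cap − P_rod·A_ann = 1400 kN − 135.4 kN

F ≈ 1270 kN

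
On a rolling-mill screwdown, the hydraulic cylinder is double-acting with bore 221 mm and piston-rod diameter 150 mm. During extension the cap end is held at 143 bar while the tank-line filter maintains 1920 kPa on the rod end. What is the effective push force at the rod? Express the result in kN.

Cap-side area A_cap = π/4 × (221 mm)² = 38360 mm^2
Rod-side annular area A_ann = π/4 × (221² − 150²) = 20690 mm^2
Net thrust = P_cap·A_cap − P_rod·A_ann = 548.5 kN − 39.72 kN

F ≈ 509 kN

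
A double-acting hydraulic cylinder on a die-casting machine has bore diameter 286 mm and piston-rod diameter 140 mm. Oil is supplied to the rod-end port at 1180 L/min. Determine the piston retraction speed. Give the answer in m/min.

v ≈ 24.2 m/min

Rod-side annular area A_ann = π/4 × (286² − 140²) = 48850 mm^2
Flow into the rod-end port fills the annular volume.
v = Q / A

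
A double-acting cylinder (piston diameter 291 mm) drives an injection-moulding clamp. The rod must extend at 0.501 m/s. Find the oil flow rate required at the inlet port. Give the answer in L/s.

Cap-side area A_cap = π/4 × (291 mm)² = 66510 mm^2
Q = A × v

Q ≈ 33.3 L/s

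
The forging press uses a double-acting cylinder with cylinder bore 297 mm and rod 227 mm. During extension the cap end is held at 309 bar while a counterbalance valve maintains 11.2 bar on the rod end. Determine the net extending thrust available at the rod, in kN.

Cap-side area A_cap = π/4 × (297 mm)² = 69280 mm^2
Rod-side annular area A_ann = π/4 × (297² − 227²) = 28810 mm^2
Net thrust = P_cap·A_cap − P_rod·A_ann = 2141 kN − 32.27 kN

F ≈ 2110 kN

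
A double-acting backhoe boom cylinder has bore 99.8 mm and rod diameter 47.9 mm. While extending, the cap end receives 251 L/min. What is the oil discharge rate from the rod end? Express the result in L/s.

Q_out ≈ 3.22 L/s

Cap-side area A_cap = π/4 × (99.8 mm)² = 7823 mm^2
Rod-side annular area A_ann = π/4 × (99.8² − 47.9²) = 6021 mm^2
Piston speed v = Q_in/A_cap; rod-end outflow Q_out = v × A_ann = Q_in × A_ann/A_cap.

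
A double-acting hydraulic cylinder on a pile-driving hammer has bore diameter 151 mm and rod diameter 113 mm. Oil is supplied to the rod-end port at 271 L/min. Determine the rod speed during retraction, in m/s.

Rod-side annular area A_ann = π/4 × (151² − 113²) = 7879 mm^2
Flow into the rod-end port fills the annular volume.
v = Q / A

v ≈ 0.573 m/s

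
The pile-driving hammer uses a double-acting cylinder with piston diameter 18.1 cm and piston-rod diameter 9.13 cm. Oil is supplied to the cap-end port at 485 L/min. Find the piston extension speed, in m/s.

v ≈ 0.314 m/s

Cap-side area A_cap = π/4 × (18.1 cm)² = 257.3 cm^2
v = Q / A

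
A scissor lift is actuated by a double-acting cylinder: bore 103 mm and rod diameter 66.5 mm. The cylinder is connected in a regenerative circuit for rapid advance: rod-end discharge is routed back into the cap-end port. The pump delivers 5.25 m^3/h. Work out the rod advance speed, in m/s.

In regeneration the rod-end outflow joins the pump flow into the cap end, so the net volume the pump must supply per unit advance equals the rod cross-section area.
Rod cross-section A_rod = π/4 × (66.5 mm)² = 3473 mm^2
v = Q_pump / A_rod

v ≈ 0.420 m/s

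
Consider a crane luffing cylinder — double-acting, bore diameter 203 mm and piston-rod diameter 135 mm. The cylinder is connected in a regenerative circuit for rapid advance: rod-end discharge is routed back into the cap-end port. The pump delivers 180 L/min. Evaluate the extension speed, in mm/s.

v ≈ 210 mm/s

In regeneration the rod-end outflow joins the pump flow into the cap end, so the net volume the pump must supply per unit advance equals the rod cross-section area.
Rod cross-section A_rod = π/4 × (135 mm)² = 14310 mm^2
v = Q_pump / A_rod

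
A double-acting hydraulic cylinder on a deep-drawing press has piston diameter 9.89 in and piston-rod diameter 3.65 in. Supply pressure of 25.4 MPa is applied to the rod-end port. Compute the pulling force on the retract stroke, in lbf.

F ≈ 2.44e5 lbf

Rod-side annular area A_ann = π/4 × (9.89² − 3.65²) = 66.36 in^2
On retraction the pressure acts on the annular area (bore minus rod).
F = P × A_ann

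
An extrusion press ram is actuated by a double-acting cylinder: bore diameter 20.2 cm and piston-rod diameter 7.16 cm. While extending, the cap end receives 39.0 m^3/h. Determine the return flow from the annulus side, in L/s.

Q_out ≈ 9.47 L/s

Cap-side area A_cap = π/4 × (20.2 cm)² = 320.5 cm^2
Rod-side annular area A_ann = π/4 × (20.2² − 7.16²) = 280.2 cm^2
Piston speed v = Q_in/A_cap; rod-end outflow Q_out = v × A_ann = Q_in × A_ann/A_cap.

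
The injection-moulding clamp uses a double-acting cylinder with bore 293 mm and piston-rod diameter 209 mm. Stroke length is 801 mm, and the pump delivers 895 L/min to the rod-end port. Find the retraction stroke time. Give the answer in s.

Rod-side annular area A_ann = π/4 × (293² − 209²) = 33120 mm^2
Swept volume V = A × L; t = V / Q = A·L / Q

t ≈ 1.78 s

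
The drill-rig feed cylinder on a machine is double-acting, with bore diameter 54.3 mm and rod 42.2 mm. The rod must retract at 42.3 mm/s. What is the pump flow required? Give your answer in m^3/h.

Rod-side annular area A_ann = π/4 × (54.3² − 42.2²) = 917.1 mm^2
Q = A × v

Q ≈ 0.140 m^3/h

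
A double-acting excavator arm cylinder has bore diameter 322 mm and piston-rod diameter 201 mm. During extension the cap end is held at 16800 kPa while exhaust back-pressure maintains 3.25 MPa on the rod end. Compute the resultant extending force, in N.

Cap-side area A_cap = π/4 × (322 mm)² = 81430 mm^2
Rod-side annular area A_ann = π/4 × (322² − 201²) = 49700 mm^2
Net thrust = P_cap·A_cap − P_rod·A_ann = 1.368e6 N − 1.615e5 N

F ≈ 1.21e6 N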